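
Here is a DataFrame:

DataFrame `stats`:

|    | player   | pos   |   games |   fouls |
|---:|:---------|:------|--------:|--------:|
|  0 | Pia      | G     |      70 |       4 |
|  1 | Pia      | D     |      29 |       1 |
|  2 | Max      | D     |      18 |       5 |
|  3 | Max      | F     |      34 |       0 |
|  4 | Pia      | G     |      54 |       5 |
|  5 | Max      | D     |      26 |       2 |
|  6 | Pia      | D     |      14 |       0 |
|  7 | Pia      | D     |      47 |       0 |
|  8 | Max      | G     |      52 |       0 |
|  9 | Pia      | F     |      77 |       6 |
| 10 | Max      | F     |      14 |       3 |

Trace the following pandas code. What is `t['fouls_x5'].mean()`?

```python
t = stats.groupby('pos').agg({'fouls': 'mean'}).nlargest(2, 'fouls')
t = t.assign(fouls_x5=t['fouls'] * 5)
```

15.0

group by pos, mean of fouls:
     fouls
pos       
D      1.6
F      3.0
G      3.0
take 2 rows with largest fouls:
     fouls
pos       
F      3.0
G      3.0
add column fouls_x5 = t['fouls'] * 5:
     fouls  fouls_x5
pos                 
F      3.0      15.0
G      3.0      15.0
The mean of column 'fouls_x5' is 15.0.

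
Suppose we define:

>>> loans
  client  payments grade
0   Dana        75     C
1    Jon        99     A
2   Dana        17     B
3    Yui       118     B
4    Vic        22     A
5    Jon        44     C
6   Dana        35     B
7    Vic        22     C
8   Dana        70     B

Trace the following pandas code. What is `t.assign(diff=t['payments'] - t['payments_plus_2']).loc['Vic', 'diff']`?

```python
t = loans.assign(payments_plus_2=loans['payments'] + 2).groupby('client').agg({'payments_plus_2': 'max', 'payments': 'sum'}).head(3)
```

add column payments_plus_2 = loans['payments'] + 2:
  client  payments grade  payments_plus_2
0   Dana        75     C               77
1    Jon        99     A              101
2   Dana        17     B               19
3    Yui       118     B              120
4    Vic        22     A               24
5    Jon        44     C               46
6   Dana        35     B               37
7    Vic        22     C               24
8   Dana        70     B               72
group by client: max(payments_plus_2), sum(payments):
        payments_plus_2  payments
client                           
Dana                 77       197
Jon                 101       143
Vic                  24        44
Yui                 120       118
take first 3 rows:
        payments_plus_2  payments
client                           
Dana                 77       197
Jon                 101       143
Vic                  24        44
add column diff = t['payments'] - t['payments_plus_2']:
        payments_plus_2  payments  diff
client                                 
Dana                 77       197   120
Jon                 101       143    42
Vic                  24        44    20
Reading off the value at row 'Vic', column 'diff', we get 20.

20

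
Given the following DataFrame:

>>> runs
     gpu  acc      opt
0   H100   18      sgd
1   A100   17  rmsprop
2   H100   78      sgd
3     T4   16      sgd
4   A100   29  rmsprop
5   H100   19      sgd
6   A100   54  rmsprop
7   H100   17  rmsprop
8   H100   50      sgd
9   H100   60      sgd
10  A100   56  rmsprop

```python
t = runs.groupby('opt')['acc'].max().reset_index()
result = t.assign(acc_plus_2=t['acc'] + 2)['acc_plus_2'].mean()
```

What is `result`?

group by opt, max of acc:
opt
rmsprop    56
sgd        78
Name: acc, dtype: int64
reset_index():
       opt  acc
0  rmsprop   56
1      sgd   78
add column acc_plus_2 = t['acc'] + 2:
       opt  acc  acc_plus_2
0  rmsprop   56          58
1      sgd   78          80
mean of column 'acc_plus_2' → 69.0

69.0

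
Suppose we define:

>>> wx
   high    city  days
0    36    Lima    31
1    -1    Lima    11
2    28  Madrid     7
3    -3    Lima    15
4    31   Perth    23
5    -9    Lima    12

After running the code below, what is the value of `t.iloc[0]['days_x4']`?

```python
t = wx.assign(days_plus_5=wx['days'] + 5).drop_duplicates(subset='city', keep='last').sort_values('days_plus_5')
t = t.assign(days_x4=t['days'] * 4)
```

add column days_plus_5 = wx['days'] + 5:
   high    city  days  days_plus_5
0    36    Lima    31           36
1    -1    Lima    11           16
2    28  Madrid     7           12
3    -3    Lima    15           20
4    31   Perth    23           28
5    -9    Lima    12           17
drop duplicate city (keep=last):
   high    city  days  days_plus_5
2    28  Madrid     7           12
4    31   Perth    23           28
5    -9    Lima    12           17
sort by days_plus_5:
   high    city  days  days_plus_5
2    28  Madrid     7           12
5    -9    Lima    12           17
4    31   Perth    23           28
add column days_x4 = t['days'] * 4:
   high    city  days  days_plus_5  days_x4
2    28  Madrid     7           12       28
5    -9    Lima    12           17       48
4    31   Perth    23           28       92
Hence 28.

28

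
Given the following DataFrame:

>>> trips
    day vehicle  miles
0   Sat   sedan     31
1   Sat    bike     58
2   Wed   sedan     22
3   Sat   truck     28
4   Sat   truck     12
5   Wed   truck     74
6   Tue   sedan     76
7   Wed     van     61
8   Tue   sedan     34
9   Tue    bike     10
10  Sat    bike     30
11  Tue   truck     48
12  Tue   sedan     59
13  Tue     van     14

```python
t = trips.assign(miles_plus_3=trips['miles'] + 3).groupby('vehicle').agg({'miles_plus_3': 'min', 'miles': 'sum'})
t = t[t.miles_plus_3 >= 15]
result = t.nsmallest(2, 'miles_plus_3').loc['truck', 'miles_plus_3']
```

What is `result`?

add column miles_plus_3 = trips['miles'] + 3:
    day vehicle  miles  miles_plus_3
0   Sat   sedan     31            34
1   Sat    bike     58            61
2   Wed   sedan     22            25
3   Sat   truck     28            31
4   Sat   truck     12            15
5   Wed   truck     74            77
6   Tue   sedan     76            79
7   Wed     van     61            64
8   Tue   sedan     34            37
9   Tue    bike     10            13
10  Sat    bike     30            33
11  Tue   truck     48            51
12  Tue   sedan     59            62
13  Tue     van     14            17
group by vehicle: min(miles_plus_3), sum(miles):
         miles_plus_3  miles
vehicle                     
bike               13     98
sedan              25    222
truck              15    162
van                17     75
filter rows where miles_plus_3 >= 15:
         miles_plus_3  miles
vehicle                     
sedan              25    222
truck              15    162
van                17     75
take 2 rows with smallest miles_plus_3:
         miles_plus_3  miles
vehicle                     
truck              15    162
van                17     75
Finally, value at row 'truck', column 'miles_plus_3' = 15.

15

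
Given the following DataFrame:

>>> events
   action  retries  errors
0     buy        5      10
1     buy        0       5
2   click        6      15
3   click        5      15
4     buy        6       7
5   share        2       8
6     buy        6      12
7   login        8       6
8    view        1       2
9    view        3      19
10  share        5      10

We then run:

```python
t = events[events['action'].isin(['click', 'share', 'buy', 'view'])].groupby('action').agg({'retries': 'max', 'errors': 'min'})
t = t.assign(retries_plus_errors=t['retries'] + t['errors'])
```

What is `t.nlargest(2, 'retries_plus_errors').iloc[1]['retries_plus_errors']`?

13

filter rows where action in ['click', 'share', 'buy', 'view']:
   action  retries  errors
0     buy        5      10
1     buy        0       5
2   click        6      15
3   click        5      15
4     buy        6       7
5   share        2       8
6     buy        6      12
8    view        1       2
9    view        3      19
10  share        5      10
group by action: max(retries), min(errors):
        retries  errors
action                 
buy           6       5
click         6      15
share         5       8
view          3       2
add column retries_plus_errors = t['retries'] + t['errors']:
        retries  errors  retries_plus_errors
action                                      
buy           6       5                   11
click         6      15                   21
share         5       8                   13
view          3       2                    5
take 2 rows with largest retries_plus_errors:
        retries  errors  retries_plus_errors
action                                      
click         6      15                   21
share         5       8                   13
Reading off the value at position 1, column 'retries_plus_errors', we get 13.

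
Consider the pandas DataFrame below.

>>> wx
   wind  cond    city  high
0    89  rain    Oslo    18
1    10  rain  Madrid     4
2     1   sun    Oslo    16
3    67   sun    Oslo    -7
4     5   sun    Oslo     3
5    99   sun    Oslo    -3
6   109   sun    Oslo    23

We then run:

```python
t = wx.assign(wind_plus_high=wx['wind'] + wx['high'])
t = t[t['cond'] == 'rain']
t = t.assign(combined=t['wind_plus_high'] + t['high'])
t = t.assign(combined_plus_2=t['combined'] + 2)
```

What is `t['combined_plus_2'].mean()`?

73.5

add column wind_plus_high = wx['wind'] + wx['high']:
   wind  cond    city  high  wind_plus_high
0    89  rain    Oslo    18             107
1    10  rain  Madrid     4              14
2     1   sun    Oslo    16              17
3    67   sun    Oslo    -7              60
4     5   sun    Oslo     3               8
5    99   sun    Oslo    -3              96
6   109   sun    Oslo    23             132
filter rows where cond == 'rain':
   wind  cond    city  high  wind_plus_high
0    89  rain    Oslo    18             107
1    10  rain  Madrid     4              14
add column combined = t['wind_plus_high'] + t['high']:
   wind  cond    city  high  wind_plus_high  combined
0    89  rain    Oslo    18             107       125
1    10  rain  Madrid     4              14        18
add column combined_plus_2 = t['combined'] + 2:
   wind  cond    city  high  wind_plus_high  combined  combined_plus_2
0    89  rain    Oslo    18             107       125              127
1    10  rain  Madrid     4              14        18               20
Finally, mean of column 'combined_plus_2' = 73.5.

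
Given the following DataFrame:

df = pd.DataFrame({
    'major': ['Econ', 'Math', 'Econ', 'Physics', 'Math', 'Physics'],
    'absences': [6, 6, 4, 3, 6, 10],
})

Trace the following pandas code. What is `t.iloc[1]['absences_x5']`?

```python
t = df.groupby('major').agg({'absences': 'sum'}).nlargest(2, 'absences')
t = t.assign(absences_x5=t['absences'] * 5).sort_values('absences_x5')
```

65

group by major, sum of absences:
         absences
major            
Econ           10
Math           12
Physics        13
take 2 rows with largest absences:
         absences
major            
Physics        13
Math           12
add column absences_x5 = t['absences'] * 5:
         absences  absences_x5
major                         
Physics        13           65
Math           12           60
sort by absences_x5:
         absences  absences_x5
major                         
Math           12           60
Physics        13           65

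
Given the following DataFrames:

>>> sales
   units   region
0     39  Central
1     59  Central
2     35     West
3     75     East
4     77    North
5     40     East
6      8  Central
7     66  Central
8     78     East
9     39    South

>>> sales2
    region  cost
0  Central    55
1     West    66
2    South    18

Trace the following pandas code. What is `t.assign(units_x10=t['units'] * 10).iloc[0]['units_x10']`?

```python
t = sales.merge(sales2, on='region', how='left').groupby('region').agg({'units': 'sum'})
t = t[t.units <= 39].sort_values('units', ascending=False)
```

390

merge on 'region' (how='left') → 10 rows:
   units   region  cost
0     39  Central  55.0
1     59  Central  55.0
2     35     West  66.0
3     75     East   NaN
4     77    North   NaN
5     40     East   NaN
6      8  Central  55.0
7     66  Central  55.0
8     78     East   NaN
9     39    South  18.0
group by region, sum of units:
         units
region        
Central    172
East       193
North       77
South       39
West        35
filter rows where units <= 39:
        units
region       
South      39
West       35
sort by units descending:
        units
region       
South      39
West       35
add column units_x10 = t['units'] * 10:
        units  units_x10
region                  
South      39        390
West       35        350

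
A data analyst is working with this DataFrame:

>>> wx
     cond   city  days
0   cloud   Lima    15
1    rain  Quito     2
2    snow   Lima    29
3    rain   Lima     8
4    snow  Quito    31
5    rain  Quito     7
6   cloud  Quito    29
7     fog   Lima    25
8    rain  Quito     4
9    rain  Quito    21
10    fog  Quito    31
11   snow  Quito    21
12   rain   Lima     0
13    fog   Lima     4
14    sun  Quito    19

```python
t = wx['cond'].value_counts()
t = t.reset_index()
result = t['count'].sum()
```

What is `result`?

15

value_counts of cond:
cond
rain     6
snow     3
fog      3
cloud    2
sun      1
Name: count, dtype: int64
reset_index():
    cond  count
0   rain      6
1   snow      3
2    fog      3
3  cloud      2
4    sun      1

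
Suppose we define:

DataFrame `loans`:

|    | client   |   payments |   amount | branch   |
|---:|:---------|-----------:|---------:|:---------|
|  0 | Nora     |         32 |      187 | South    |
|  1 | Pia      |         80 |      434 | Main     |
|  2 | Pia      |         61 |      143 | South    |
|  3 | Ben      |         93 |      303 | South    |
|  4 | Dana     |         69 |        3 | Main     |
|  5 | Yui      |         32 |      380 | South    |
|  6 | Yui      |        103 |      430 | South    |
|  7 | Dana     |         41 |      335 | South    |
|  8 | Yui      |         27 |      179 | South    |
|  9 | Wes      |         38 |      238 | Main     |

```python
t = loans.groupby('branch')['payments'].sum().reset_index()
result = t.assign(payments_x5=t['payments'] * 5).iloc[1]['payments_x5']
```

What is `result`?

group by branch, sum of payments:
branch
Main     187
South    389
Name: payments, dtype: int64
reset_index():
  branch  payments
0   Main       187
1  South       389
add column payments_x5 = t['payments'] * 5:
  branch  payments  payments_x5
0   Main       187          935
1  South       389         1945

1945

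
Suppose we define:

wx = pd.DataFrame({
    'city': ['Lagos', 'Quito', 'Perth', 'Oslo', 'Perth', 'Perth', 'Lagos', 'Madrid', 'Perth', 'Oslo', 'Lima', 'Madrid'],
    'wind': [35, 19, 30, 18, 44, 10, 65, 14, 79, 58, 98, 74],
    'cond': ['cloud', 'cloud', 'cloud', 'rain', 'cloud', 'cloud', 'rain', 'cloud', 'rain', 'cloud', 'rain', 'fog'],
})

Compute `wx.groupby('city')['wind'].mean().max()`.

98.0

group by city, mean of wind:
city
Lagos     50.00
Lima      98.00
Madrid    44.00
Oslo      38.00
Perth     40.75
Quito     19.00
Name: wind, dtype: float64
Finally, max of the resulting series = 98.0.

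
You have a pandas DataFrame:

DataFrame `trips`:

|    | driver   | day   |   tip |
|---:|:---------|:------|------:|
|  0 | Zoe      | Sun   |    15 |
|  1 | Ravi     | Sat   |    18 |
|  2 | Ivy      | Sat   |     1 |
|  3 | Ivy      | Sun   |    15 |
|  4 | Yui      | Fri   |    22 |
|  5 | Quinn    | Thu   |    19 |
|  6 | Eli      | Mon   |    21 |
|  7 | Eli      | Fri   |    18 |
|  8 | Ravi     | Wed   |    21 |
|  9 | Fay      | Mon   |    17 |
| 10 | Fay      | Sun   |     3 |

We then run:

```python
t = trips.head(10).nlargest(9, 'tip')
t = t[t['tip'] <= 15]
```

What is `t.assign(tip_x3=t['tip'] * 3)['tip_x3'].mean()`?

45.0

take first 10 rows:
  driver  day  tip
0    Zoe  Sun   15
1   Ravi  Sat   18
2    Ivy  Sat    1
3    Ivy  Sun   15
4    Yui  Fri   22
5  Quinn  Thu   19
6    Eli  Mon   21
7    Eli  Fri   18
8   Ravi  Wed   21
9    Fay  Mon   17
take 9 rows with largest tip:
  driver  day  tip
4    Yui  Fri   22
6    Eli  Mon   21
8   Ravi  Wed   21
5  Quinn  Thu   19
1   Ravi  Sat   18
7    Eli  Fri   18
9    Fay  Mon   17
0    Zoe  Sun   15
3    Ivy  Sun   15
filter rows where tip <= 15:
  driver  day  tip
0    Zoe  Sun   15
3    Ivy  Sun   15
add column tip_x3 = t['tip'] * 3:
  driver  day  tip  tip_x3
0    Zoe  Sun   15      45
3    Ivy  Sun   15      45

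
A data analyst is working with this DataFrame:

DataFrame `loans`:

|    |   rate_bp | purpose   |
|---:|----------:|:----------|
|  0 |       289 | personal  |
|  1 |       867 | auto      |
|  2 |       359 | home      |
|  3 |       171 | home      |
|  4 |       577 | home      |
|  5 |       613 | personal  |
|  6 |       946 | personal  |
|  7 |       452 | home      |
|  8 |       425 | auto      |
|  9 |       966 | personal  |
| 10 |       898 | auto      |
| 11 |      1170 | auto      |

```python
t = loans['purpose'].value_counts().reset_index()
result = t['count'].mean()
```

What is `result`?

4.0

value_counts of purpose:
purpose
personal    4
auto        4
home        4
Name: count, dtype: int64
reset_index():
    purpose  count
0  personal      4
1      auto      4
2      home      4
The mean of column 'count' is 4.0.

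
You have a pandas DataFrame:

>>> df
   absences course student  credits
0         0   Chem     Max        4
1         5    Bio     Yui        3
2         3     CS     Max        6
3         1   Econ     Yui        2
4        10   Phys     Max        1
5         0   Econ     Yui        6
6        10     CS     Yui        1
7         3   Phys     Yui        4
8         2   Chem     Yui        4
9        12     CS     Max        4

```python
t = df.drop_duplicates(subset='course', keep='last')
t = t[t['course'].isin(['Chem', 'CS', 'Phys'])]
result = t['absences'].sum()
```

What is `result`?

drop duplicate course (keep=last):
   absences course student  credits
1         5    Bio     Yui        3
5         0   Econ     Yui        6
7         3   Phys     Yui        4
8         2   Chem     Yui        4
9        12     CS     Max        4
filter rows where course in ['Chem', 'CS', 'Phys']:
   absences course student  credits
7         3   Phys     Yui        4
8         2   Chem     Yui        4
9        12     CS     Max        4

17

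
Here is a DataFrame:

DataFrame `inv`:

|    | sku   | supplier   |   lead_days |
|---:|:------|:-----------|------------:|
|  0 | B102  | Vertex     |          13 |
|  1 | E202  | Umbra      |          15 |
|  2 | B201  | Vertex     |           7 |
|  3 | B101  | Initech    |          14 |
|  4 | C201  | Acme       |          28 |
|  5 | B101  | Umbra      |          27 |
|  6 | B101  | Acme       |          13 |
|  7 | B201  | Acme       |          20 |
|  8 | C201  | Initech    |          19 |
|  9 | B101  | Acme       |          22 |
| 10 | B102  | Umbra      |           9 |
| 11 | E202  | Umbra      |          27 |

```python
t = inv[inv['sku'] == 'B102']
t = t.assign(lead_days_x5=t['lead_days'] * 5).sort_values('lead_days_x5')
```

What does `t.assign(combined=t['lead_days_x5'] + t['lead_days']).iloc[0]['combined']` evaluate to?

54

filter rows where sku == 'B102':
     sku supplier  lead_days
0   B102   Vertex         13
10  B102    Umbra          9
add column lead_days_x5 = t['lead_days'] * 5:
     sku supplier  lead_days  lead_days_x5
0   B102   Vertex         13            65
10  B102    Umbra          9            45
sort by lead_days_x5:
     sku supplier  lead_days  lead_days_x5
10  B102    Umbra          9            45
0   B102   Vertex         13            65
add column combined = t['lead_days_x5'] + t['lead_days']:
     sku supplier  lead_days  lead_days_x5  combined
10  B102    Umbra          9            45        54
0   B102   Vertex         13            65        78
Finally, value at position 0, column 'combined' = 54.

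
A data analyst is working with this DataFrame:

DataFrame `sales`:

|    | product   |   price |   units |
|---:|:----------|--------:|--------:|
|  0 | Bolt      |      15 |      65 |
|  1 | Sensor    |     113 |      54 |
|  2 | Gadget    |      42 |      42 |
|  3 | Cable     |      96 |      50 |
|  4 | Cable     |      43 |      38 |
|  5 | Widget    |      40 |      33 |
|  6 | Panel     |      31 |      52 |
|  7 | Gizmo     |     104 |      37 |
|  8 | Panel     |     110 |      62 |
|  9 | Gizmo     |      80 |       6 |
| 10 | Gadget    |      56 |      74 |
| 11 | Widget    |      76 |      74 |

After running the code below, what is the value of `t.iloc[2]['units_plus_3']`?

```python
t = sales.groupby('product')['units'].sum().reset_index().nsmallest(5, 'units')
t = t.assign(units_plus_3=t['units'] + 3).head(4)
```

group by product, sum of units:
product
Bolt       65
Cable      88
Gadget    116
Gizmo      43
Panel     114
Sensor     54
Widget    107
Name: units, dtype: int64
reset_index():
  product  units
0    Bolt     65
1   Cable     88
2  Gadget    116
3   Gizmo     43
4   Panel    114
5  Sensor     54
6  Widget    107
take 5 rows with smallest units:
  product  units
3   Gizmo     43
5  Sensor     54
0    Bolt     65
1   Cable     88
6  Widget    107
add column units_plus_3 = t['units'] + 3:
  product  units  units_plus_3
3   Gizmo     43            46
5  Sensor     54            57
0    Bolt     65            68
1   Cable     88            91
6  Widget    107           110
take first 4 rows:
  product  units  units_plus_3
3   Gizmo     43            46
5  Sensor     54            57
0    Bolt     65            68
1   Cable     88            91
The value at position 2, column 'units_plus_3' is 68.

68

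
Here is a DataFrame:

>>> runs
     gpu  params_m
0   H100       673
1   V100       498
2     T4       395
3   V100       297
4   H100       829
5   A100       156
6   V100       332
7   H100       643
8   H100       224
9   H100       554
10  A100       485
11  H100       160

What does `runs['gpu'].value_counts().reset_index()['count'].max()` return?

value_counts of gpu:
gpu
H100    6
V100    3
A100    2
T4      1
Name: count, dtype: int64
reset_index():
    gpu  count
0  H100      6
1  V100      3
2  A100      2
3    T4      1
max of column 'count' → 6

6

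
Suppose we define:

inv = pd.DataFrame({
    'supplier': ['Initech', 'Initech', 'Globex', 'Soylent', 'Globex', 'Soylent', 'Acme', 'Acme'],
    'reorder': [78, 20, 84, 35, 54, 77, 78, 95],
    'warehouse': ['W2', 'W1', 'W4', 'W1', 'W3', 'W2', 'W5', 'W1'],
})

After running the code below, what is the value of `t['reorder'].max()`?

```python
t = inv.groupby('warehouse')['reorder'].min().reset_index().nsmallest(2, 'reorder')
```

group by warehouse, min of reorder:
warehouse
W1    20
W2    77
W3    54
W4    84
W5    78
Name: reorder, dtype: int64
reset_index():
  warehouse  reorder
0        W1       20
1        W2       77
2        W3       54
3        W4       84
4        W5       78
take 2 rows with smallest reorder:
  warehouse  reorder
0        W1       20
2        W3       54
Then the max of column 'reorder': 54

54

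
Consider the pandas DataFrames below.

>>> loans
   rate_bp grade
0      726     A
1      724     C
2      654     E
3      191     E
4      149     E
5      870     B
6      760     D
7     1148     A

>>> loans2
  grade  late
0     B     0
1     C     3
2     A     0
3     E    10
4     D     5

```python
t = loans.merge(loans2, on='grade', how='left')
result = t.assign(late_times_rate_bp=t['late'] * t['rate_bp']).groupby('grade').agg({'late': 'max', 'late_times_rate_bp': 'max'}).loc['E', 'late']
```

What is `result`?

merge on 'grade' (how='left') → 8 rows:
   rate_bp grade  late
0      726     A     0
1      724     C     3
2      654     E    10
3      191     E    10
4      149     E    10
5      870     B     0
6      760     D     5
7     1148     A     0
add column late_times_rate_bp = t['late'] * t['rate_bp']:
   rate_bp grade  late  late_times_rate_bp
0      726     A     0                   0
1      724     C     3                2172
2      654     E    10                6540
3      191     E    10                1910
4      149     E    10                1490
5      870     B     0                   0
6      760     D     5                3800
7     1148     A     0                   0
group by grade: max(late), max(late_times_rate_bp):
       late  late_times_rate_bp
grade                          
A         0                   0
B         0                   0
C         3                2172
D         5                3800
E        10                6540
Then the value at row 'E', column 'late': 10

10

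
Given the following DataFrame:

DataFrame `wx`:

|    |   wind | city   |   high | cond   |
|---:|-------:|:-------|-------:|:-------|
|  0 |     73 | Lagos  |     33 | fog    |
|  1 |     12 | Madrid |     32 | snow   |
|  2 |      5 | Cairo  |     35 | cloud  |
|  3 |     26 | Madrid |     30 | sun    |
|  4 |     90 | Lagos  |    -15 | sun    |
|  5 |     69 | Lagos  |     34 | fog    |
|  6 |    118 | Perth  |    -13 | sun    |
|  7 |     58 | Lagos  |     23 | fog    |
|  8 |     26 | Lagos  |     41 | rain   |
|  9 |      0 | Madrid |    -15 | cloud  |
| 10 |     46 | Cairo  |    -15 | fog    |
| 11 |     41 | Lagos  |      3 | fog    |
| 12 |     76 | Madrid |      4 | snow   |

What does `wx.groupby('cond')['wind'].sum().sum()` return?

640

group by cond, sum of wind:
cond
cloud      5
fog      287
rain      26
snow      88
sun      234
Name: wind, dtype: int64
Hence 640.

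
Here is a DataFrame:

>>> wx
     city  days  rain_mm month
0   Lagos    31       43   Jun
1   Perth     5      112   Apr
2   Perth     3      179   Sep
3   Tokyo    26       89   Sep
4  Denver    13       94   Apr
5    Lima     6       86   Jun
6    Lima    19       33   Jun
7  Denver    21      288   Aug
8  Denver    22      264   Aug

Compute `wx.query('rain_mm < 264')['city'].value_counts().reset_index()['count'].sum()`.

filter rows where rain_mm < 264:
     city  days  rain_mm month
0   Lagos    31       43   Jun
1   Perth     5      112   Apr
2   Perth     3      179   Sep
3   Tokyo    26       89   Sep
4  Denver    13       94   Apr
5    Lima     6       86   Jun
6    Lima    19       33   Jun
value_counts of city:
city
Perth     2
Lima      2
Lagos     1
Tokyo     1
Denver    1
Name: count, dtype: int64
reset_index():
     city  count
0   Perth      2
1    Lima      2
2   Lagos      1
3   Tokyo      1
4  Denver      1
Hence 7.

7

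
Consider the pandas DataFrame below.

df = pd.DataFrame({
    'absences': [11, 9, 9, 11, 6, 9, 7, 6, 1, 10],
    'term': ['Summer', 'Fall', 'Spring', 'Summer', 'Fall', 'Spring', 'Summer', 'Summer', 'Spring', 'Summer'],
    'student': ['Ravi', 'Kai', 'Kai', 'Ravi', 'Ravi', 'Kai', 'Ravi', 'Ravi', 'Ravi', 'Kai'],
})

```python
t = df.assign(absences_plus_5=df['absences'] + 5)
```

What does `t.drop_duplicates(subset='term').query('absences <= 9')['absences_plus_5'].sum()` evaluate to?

add column absences_plus_5 = df['absences'] + 5:
   absences    term student  absences_plus_5
0        11  Summer    Ravi               16
1         9    Fall     Kai               14
2         9  Spring     Kai               14
3        11  Summer    Ravi               16
4         6    Fall    Ravi               11
5         9  Spring     Kai               14
6         7  Summer    Ravi               12
7         6  Summer    Ravi               11
8         1  Spring    Ravi                6
9        10  Summer     Kai               15
drop duplicate term (keep=first):
   absences    term student  absences_plus_5
0        11  Summer    Ravi               16
1         9    Fall     Kai               14
2         9  Spring     Kai               14
filter rows where absences <= 9:
   absences    term student  absences_plus_5
1         9    Fall     Kai               14
2         9  Spring     Kai               14
sum of column 'absences_plus_5' → 28

28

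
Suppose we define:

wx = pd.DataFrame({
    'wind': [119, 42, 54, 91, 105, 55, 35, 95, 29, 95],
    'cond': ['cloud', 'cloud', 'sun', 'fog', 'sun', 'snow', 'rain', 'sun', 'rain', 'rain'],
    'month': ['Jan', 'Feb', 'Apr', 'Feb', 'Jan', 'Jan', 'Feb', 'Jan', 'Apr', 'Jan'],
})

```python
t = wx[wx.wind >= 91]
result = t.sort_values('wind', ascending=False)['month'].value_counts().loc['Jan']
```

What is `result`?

4

filter rows where wind >= 91:
   wind   cond month
0   119  cloud   Jan
3    91    fog   Feb
4   105    sun   Jan
7    95    sun   Jan
9    95   rain   Jan
sort by wind descending:
   wind   cond month
0   119  cloud   Jan
4   105    sun   Jan
7    95    sun   Jan
9    95   rain   Jan
3    91    fog   Feb
value_counts of month:
month
Jan    4
Feb    1
Name: count, dtype: int64
The value at index 'Jan' is 4.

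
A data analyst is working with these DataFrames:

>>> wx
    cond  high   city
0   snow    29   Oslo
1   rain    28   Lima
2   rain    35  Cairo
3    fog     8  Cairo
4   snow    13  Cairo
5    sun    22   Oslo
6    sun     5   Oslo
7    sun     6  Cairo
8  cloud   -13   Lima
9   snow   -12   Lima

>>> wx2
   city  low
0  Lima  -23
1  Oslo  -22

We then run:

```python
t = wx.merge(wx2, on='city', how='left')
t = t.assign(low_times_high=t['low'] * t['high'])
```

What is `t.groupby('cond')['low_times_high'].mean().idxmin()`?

merge on 'city' (how='left') → 10 rows:
    cond  high   city   low
0   snow    29   Oslo -22.0
1   rain    28   Lima -23.0
2   rain    35  Cairo   NaN
3    fog     8  Cairo   NaN
4   snow    13  Cairo   NaN
5    sun    22   Oslo -22.0
6    sun     5   Oslo -22.0
7    sun     6  Cairo   NaN
8  cloud   -13   Lima -23.0
9   snow   -12   Lima -23.0
add column low_times_high = t['low'] * t['high']:
    cond  high   city   low  low_times_high
0   snow    29   Oslo -22.0          -638.0
1   rain    28   Lima -23.0          -644.0
2   rain    35  Cairo   NaN             NaN
3    fog     8  Cairo   NaN             NaN
4   snow    13  Cairo   NaN             NaN
5    sun    22   Oslo -22.0          -484.0
6    sun     5   Oslo -22.0          -110.0
7    sun     6  Cairo   NaN             NaN
8  cloud   -13   Lima -23.0           299.0
9   snow   -12   Lima -23.0           276.0
group by cond, mean of low_times_high:
cond
cloud    299.0
fog        NaN
rain    -644.0
snow    -181.0
sun     -297.0
Name: low_times_high, dtype: float64

rain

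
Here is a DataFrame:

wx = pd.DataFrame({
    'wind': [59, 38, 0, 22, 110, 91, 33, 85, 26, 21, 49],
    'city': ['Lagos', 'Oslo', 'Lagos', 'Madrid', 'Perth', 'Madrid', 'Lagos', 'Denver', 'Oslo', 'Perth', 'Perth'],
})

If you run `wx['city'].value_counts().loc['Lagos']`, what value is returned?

3

value_counts of city:
city
Lagos     3
Perth     3
Oslo      2
Madrid    2
Denver    1
Name: count, dtype: int64
Finally, value at index 'Lagos' = 3.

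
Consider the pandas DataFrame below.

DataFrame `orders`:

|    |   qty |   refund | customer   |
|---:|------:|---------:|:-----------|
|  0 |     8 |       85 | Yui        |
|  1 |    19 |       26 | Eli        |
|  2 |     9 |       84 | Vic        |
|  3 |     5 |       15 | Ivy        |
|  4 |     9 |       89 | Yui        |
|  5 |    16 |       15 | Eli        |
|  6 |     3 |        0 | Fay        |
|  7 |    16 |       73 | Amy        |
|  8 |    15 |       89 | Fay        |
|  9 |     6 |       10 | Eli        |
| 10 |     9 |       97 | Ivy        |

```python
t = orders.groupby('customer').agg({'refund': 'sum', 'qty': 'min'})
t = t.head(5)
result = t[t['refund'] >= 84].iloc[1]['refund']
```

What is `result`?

group by customer: sum(refund), min(qty):
          refund  qty
customer             
Amy           73   16
Eli           51    6
Fay           89    3
Ivy          112    5
Vic           84    9
Yui          174    8
take first 5 rows:
          refund  qty
customer             
Amy           73   16
Eli           51    6
Fay           89    3
Ivy          112    5
Vic           84    9
filter rows where refund >= 84:
          refund  qty
customer             
Fay           89    3
Ivy          112    5
Vic           84    9

112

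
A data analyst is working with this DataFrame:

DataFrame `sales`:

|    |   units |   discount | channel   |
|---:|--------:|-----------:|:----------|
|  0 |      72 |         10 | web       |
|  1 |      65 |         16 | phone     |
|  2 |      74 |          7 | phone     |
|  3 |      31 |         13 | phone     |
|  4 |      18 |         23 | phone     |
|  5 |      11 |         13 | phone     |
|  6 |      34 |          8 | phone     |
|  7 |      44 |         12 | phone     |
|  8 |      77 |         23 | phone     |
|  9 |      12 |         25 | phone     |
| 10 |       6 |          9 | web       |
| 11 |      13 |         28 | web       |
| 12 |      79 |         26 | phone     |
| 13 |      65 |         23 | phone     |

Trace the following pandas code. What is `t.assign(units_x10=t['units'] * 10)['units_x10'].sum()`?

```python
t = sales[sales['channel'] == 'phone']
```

filter rows where channel == 'phone':
    units  discount channel
1      65        16   phone
2      74         7   phone
3      31        13   phone
4      18        23   phone
5      11        13   phone
6      34         8   phone
7      44        12   phone
8      77        23   phone
9      12        25   phone
12     79        26   phone
13     65        23   phone
add column units_x10 = t['units'] * 10:
    units  discount channel  units_x10
1      65        16   phone        650
2      74         7   phone        740
3      31        13   phone        310
4      18        23   phone        180
5      11        13   phone        110
6      34         8   phone        340
7      44        12   phone        440
8      77        23   phone        770
9      12        25   phone        120
12     79        26   phone        790
13     65        23   phone        650

5100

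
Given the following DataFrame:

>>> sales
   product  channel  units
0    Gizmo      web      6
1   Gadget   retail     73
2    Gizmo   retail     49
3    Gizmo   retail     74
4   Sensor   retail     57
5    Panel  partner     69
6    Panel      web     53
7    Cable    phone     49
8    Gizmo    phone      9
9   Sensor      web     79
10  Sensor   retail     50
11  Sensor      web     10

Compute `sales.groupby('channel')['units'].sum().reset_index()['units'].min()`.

58

group by channel, sum of units:
channel
partner     69
phone       58
retail     303
web        148
Name: units, dtype: int64
reset_index():
   channel  units
0  partner     69
1    phone     58
2   retail    303
3      web    148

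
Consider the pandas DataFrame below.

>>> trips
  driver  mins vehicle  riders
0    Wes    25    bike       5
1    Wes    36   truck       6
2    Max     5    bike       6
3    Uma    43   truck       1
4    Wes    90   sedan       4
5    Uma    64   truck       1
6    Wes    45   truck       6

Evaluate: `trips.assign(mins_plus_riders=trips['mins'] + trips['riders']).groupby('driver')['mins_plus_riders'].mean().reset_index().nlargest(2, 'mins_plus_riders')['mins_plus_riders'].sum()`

add column mins_plus_riders = trips['mins'] + trips['riders']:
  driver  mins vehicle  riders  mins_plus_riders
0    Wes    25    bike       5                30
1    Wes    36   truck       6                42
2    Max     5    bike       6                11
3    Uma    43   truck       1                44
4    Wes    90   sedan       4                94
5    Uma    64   truck       1                65
6    Wes    45   truck       6                51
group by driver, mean of mins_plus_riders:
driver
Max    11.00
Uma    54.50
Wes    54.25
Name: mins_plus_riders, dtype: float64
reset_index():
  driver  mins_plus_riders
0    Max             11.00
1    Uma             54.50
2    Wes             54.25
take 2 rows with largest mins_plus_riders:
  driver  mins_plus_riders
1    Uma             54.50
2    Wes             54.25
Taking the sum of column 'mins_plus_riders' gives 108.75.

108.75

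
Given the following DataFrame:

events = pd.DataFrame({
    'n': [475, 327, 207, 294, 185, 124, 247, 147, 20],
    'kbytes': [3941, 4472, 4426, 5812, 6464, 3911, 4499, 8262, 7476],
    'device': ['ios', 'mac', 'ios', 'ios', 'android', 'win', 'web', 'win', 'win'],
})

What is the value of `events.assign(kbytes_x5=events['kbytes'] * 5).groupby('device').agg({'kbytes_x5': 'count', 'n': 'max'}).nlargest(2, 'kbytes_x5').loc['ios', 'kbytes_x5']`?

3

add column kbytes_x5 = events['kbytes'] * 5:
     n  kbytes   device  kbytes_x5
0  475    3941      ios      19705
1  327    4472      mac      22360
2  207    4426      ios      22130
3  294    5812      ios      29060
4  185    6464  android      32320
5  124    3911      win      19555
6  247    4499      web      22495
7  147    8262      win      41310
8   20    7476      win      37380
group by device: count(kbytes_x5), max(n):
         kbytes_x5    n
device                 
android          1  185
ios              3  475
mac              1  327
web              1  247
win              3  147
take 2 rows with largest kbytes_x5:
        kbytes_x5    n
device                
ios             3  475
win             3  147
Reading off the value at row 'ios', column 'kbytes_x5', we get 3.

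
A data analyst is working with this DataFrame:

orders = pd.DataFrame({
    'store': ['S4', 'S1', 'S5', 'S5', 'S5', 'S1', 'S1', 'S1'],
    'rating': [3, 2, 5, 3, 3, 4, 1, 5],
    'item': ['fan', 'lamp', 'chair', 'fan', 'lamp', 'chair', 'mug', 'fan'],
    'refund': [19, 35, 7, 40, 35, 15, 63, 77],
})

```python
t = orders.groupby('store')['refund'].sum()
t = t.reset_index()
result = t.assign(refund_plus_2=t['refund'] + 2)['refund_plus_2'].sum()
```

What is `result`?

297

group by store, sum of refund:
store
S1    190
S4     19
S5     82
Name: refund, dtype: int64
reset_index():
  store  refund
0    S1     190
1    S4      19
2    S5      82
add column refund_plus_2 = t['refund'] + 2:
  store  refund  refund_plus_2
0    S1     190            192
1    S4      19             21
2    S5      82             84
Reading off the sum of column 'refund_plus_2', we get 297.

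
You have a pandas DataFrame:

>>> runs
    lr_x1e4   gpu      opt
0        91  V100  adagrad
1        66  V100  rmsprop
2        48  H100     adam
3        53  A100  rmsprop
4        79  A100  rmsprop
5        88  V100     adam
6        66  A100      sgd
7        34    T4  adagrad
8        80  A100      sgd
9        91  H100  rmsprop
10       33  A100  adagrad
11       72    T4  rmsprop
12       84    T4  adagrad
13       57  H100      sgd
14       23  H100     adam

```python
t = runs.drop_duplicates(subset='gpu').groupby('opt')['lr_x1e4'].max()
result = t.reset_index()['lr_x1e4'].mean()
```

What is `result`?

drop duplicate gpu (keep=first):
   lr_x1e4   gpu      opt
0       91  V100  adagrad
2       48  H100     adam
3       53  A100  rmsprop
7       34    T4  adagrad
group by opt, max of lr_x1e4:
opt
adagrad    91
adam       48
rmsprop    53
Name: lr_x1e4, dtype: int64
reset_index():
       opt  lr_x1e4
0  adagrad       91
1     adam       48
2  rmsprop       53
Reading off the mean of column 'lr_x1e4', we get 64.0.

64.0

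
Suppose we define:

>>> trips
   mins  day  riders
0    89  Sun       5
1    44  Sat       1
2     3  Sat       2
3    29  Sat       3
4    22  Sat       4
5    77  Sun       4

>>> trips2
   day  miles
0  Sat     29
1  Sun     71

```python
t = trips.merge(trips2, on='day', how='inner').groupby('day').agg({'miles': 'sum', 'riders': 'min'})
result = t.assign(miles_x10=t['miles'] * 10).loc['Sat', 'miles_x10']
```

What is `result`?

merge on 'day' (how='inner') → 6 rows:
   mins  day  riders  miles
0    89  Sun       5     71
1    44  Sat       1     29
2     3  Sat       2     29
3    29  Sat       3     29
4    22  Sat       4     29
5    77  Sun       4     71
group by day: sum(miles), min(riders):
     miles  riders
day               
Sat    116       1
Sun    142       4
add column miles_x10 = t['miles'] * 10:
     miles  riders  miles_x10
day                          
Sat    116       1       1160
Sun    142       4       1420
Hence 1160.

1160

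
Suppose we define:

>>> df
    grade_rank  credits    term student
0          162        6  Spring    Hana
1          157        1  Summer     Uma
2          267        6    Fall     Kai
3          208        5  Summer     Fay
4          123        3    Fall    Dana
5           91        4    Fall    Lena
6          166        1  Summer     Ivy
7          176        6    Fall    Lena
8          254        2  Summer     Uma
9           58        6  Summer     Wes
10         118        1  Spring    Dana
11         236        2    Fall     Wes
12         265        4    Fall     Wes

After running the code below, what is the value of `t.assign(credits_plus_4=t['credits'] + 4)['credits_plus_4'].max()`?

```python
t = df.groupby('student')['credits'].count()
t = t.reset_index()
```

group by student, count of credits:
student
Dana    2
Fay     1
Hana    1
Ivy     1
Kai     1
Lena    2
Uma     2
Wes     3
Name: credits, dtype: int64
reset_index():
  student  credits
0    Dana        2
1     Fay        1
2    Hana        1
3     Ivy        1
4     Kai        1
5    Lena        2
6     Uma        2
7     Wes        3
add column credits_plus_4 = t['credits'] + 4:
  student  credits  credits_plus_4
0    Dana        2               6
1     Fay        1               5
2    Hana        1               5
3     Ivy        1               5
4     Kai        1               5
5    Lena        2               6
6     Uma        2               6
7     Wes        3               7
Taking the max of column 'credits_plus_4' gives 7.

7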